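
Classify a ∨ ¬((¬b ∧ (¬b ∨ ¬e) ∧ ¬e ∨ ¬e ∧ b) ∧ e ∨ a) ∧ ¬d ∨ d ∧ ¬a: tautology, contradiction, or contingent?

tautology

a ∨ ¬((¬b ∧ (¬b ∨ ¬e) ∧ ¬e ∨ ¬e ∧ b) ∧ e ∨ a) ∧ ¬d ∨ d ∧ ¬a
= a ∨ ¬((¬b ∧ ¬e ∨ ¬e ∧ b) ∧ e ∨ a) ∧ ¬d ∨ d ∧ ¬a   (absorption)
= a ∨ ¬(¬e ∧ e ∨ a) ∧ ¬d ∨ d ∧ ¬a   (distribution)
= a ∨ ¬a ∧ ¬d ∨ d ∧ ¬a   (complement / identity)
= a ∨ ¬a   (distribution)
= True   (complement)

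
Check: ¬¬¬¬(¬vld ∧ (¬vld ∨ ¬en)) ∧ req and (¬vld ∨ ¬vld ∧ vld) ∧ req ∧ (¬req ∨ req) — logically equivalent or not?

Yes

E1: ¬¬¬¬(¬vld ∧ (¬vld ∨ ¬en)) ∧ req
    = ¬¬¬¬¬vld ∧ req   [absorption]
    = ¬¬¬vld ∧ req   [double negation]
    = ¬vld ∧ req   [double negation]
E2: (¬vld ∨ ¬vld ∧ vld) ∧ req ∧ (¬req ∨ req)
    = ¬vld ∧ req ∧ (¬req ∨ req)   [complement / identity]
    = ¬vld ∧ req   [complement / identity]
Both reduce to ¬vld ∧ req, so they are equivalent.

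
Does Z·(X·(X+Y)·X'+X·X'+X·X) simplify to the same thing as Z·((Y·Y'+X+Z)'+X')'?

Yes

E1: Z·(X·(X+Y)·X'+X·X'+X·X)
    = Z·(X·X'+X·X'+X·X)   — absorption
    = Z·(X·X'+X·X)   — complement / identity
    = Z·X   — distribution
E2: Z·((Y·Y'+X+Z)'+X')'
    = Z·((X+Z)'+X')'   — complement / identity
    = Z·(X+Z)·X   — De Morgan
    = Z·X   — absorption
Both reduce to Z·X, so they are equivalent.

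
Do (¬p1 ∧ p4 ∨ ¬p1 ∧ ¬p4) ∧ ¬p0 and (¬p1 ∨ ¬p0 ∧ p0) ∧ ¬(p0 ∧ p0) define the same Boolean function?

Yes

E1: (¬p1 ∧ p4 ∨ ¬p1 ∧ ¬p4) ∧ ¬p0
    = ¬p1 ∧ ¬p0   [distribution]
E2: (¬p1 ∨ ¬p0 ∧ p0) ∧ ¬(p0 ∧ p0)
    = ¬p1 ∧ ¬(p0 ∧ p0)   [complement / identity]
    = ¬p1 ∧ ¬p0   [idempotence]
Both reduce to ¬p1 ∧ ¬p0, so they are equivalent.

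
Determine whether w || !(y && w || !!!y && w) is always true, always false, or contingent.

always true

w || !(y && w || !!!y && w)
= w || !(y && w || !y && w)
= w || !w
= true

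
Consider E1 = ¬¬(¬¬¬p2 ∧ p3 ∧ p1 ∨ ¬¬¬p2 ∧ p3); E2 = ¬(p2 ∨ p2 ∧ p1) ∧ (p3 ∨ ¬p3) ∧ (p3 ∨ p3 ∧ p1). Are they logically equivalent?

E1: ¬¬(¬¬¬p2 ∧ p3 ∧ p1 ∨ ¬¬¬p2 ∧ p3)
    = ¬¬(¬¬¬p2 ∧ p3)   (absorption)
    = ¬¬(¬p2 ∧ p3)   (double negation)
    = ¬p2 ∧ p3   (double negation)
E2: ¬(p2 ∨ p2 ∧ p1) ∧ (p3 ∨ ¬p3) ∧ (p3 ∨ p3 ∧ p1)
    = ¬(p2 ∨ p2 ∧ p1) ∧ (p3 ∨ p3 ∧ p1)   (complement / identity)
    = ¬p2 ∧ (p3 ∨ p3 ∧ p1)   (absorption)
    = ¬p2 ∧ p3   (absorption)
Both reduce to ¬p2 ∧ p3, so they are equivalent.

Yes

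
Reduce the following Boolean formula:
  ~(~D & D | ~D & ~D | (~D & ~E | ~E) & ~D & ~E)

D

~(~D & D | ~D & ~D | (~D & ~E | ~E) & ~D & ~E)
= ~(~D & D | ~D & ~D | ~D & ~E)   — absorption
= ~(~D & D | (~D | ~E) & ~D)   — distribution
= ~(~D & D | ~D)   — absorption
= ~~D   — complement / identity
= D   — double negation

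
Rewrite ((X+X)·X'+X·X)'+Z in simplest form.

X'+Z

((X+X)·X'+X·X)'+Z
= (X·X'+X·X)'+Z   — idempotence
= X'+Z   — distribution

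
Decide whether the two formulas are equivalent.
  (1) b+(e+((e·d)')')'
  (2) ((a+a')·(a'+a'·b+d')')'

No

E1: b+(e+((e·d)')')'
    = b+(e+e·d)'   — double negation
    = b+e'   — absorption
E2: ((a+a')·(a'+a'·b+d')')'
    = ((a'+a'·b+d')')'   — complement / identity
    = a'+a'·b+d'   — double negation
    = a'+d'   — absorption
These differ: at a=1, b=0, d=0, e=1, E1 = 0 but E2 = 1.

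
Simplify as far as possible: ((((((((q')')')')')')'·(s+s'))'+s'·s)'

q'

((((((((q')')')')')')'·(s+s'))'+s'·s)'
= ((((((((q')')')')')')'·(s+s'))')'   (complement / identity)
= ((((((((q')')')')')')')')'   (complement / identity)
= ((((((q')')')')')')'   (double negation)
= ((((q')')')')'   (double negation)
= ((q')')'   (double negation)
= q'   (double negation)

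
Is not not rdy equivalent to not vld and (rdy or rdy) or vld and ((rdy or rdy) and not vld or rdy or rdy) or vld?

E1: not not rdy
    = rdy
E2: not vld and (rdy or rdy) or vld and ((rdy or rdy) and not vld or rdy or rdy) or vld
    = not vld and (rdy or rdy) or vld and (rdy or rdy) or vld
    = rdy or rdy or vld
    = rdy or vld
These differ: at rdy=0, vld=1, E1 = 0 but E2 = 1.

No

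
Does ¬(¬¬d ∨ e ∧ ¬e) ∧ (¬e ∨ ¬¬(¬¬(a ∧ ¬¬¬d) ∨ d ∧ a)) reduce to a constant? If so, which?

no

¬(¬¬d ∨ e ∧ ¬e) ∧ (¬e ∨ ¬¬(¬¬(a ∧ ¬¬¬d) ∨ d ∧ a))
= ¬(¬¬d ∨ e ∧ ¬e) ∧ (¬e ∨ ¬¬(a ∧ ¬¬¬d ∨ d ∧ a))   — double negation
= ¬¬¬d ∧ (¬e ∨ ¬¬(a ∧ ¬¬¬d ∨ d ∧ a))   — complement / identity
= ¬¬¬d ∧ (¬e ∨ ¬¬(a ∧ ¬d ∨ d ∧ a))   — double negation
= ¬d ∧ (¬e ∨ ¬¬(a ∧ ¬d ∨ d ∧ a))   — double negation
= ¬d ∧ (¬e ∨ ¬¬a)   — distribution
= ¬d ∧ (¬e ∨ a)   — double negation
This depends on a, d, e, so it is not a constant.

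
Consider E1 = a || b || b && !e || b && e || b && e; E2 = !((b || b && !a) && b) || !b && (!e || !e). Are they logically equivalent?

E1: a || b || b && !e || b && e || b && e
    = a || b || b && !e || b && e   [idempotence]
    = a || b || b   [distribution]
    = a || b   [idempotence]
E2: !((b || b && !a) && b) || !b && (!e || !e)
    = !(b && b) || !b && (!e || !e)   [absorption]
    = !(b && b) || !b && !e   [idempotence]
    = !b || !b && !e   [idempotence]
    = !b   [absorption]
These differ: at a=0, b=1, e=1, E1 = 1 but E2 = 0.

No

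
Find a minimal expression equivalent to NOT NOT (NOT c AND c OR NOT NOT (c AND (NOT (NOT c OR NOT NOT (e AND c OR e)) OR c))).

NOT NOT (NOT c AND c OR NOT NOT (c AND (NOT (NOT c OR NOT NOT (e AND c OR e)) OR c)))
= NOT NOT (NOT c AND c OR NOT NOT (c AND (NOT (NOT c OR NOT NOT e) OR c)))   (absorption)
= NOT NOT (NOT c AND c OR NOT NOT (c AND (c AND NOT e OR c)))   (De Morgan)
= NOT NOT (NOT c AND c OR NOT NOT (c AND c))   (absorption)
= NOT NOT (NOT c AND c OR c AND c)   (double negation)
= NOT NOT c   (distribution)
= c   (double negation)

c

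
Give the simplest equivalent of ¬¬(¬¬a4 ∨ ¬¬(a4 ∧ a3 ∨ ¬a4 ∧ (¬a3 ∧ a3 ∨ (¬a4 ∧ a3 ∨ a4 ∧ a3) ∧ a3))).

a4 ∨ a3

¬¬(¬¬a4 ∨ ¬¬(a4 ∧ a3 ∨ ¬a4 ∧ (¬a3 ∧ a3 ∨ (¬a4 ∧ a3 ∨ a4 ∧ a3) ∧ a3)))
= ¬¬(¬¬a4 ∨ ¬¬(a4 ∧ a3 ∨ ¬a4 ∧ (¬a3 ∧ a3 ∨ a3 ∧ a3)))   [distribution]
= ¬¬(¬¬a4 ∨ ¬¬(a4 ∧ a3 ∨ ¬a4 ∧ a3))   [distribution]
= ¬(¬a4 ∧ ¬(a4 ∧ a3 ∨ ¬a4 ∧ a3))   [De Morgan]
= ¬(¬a4 ∧ ¬a3)   [distribution]
= a4 ∨ a3   [De Morgan]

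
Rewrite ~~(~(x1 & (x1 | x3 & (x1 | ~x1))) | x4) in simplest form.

~~(~(x1 & (x1 | x3 & (x1 | ~x1))) | x4)
= ~~(~(x1 & (x1 | x3)) | x4)
= ~~(~x1 | x4)
= ~x1 | x4

~x1 | x4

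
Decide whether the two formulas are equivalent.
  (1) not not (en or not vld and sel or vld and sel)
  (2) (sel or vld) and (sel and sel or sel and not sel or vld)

E1: not not (en or not vld and sel or vld and sel)
    = en or not vld and sel or vld and sel   — double negation
    = en or sel   — distribution
E2: (sel or vld) and (sel and sel or sel and not sel or vld)
    = (sel or vld) and (sel or vld)   — distribution
    = sel or vld   — idempotence
These differ: at en=1, sel=0, vld=0, E1 = 1 but E2 = 0.

No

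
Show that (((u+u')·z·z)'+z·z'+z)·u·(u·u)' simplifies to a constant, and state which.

0

(((u+u')·z·z)'+z·z'+z)·u·(u·u)'
= ((z·z)'+z·z'+z)·u·(u·u)'   [complement / identity]
= (z'+z·z'+z)·u·(u·u)'   [idempotence]
= (z'+z·z'+z)·u·u'   [idempotence]
= (z'+z)·u·u'   [complement / identity]
= u·u'   [complement / identity]
= 0   [complement]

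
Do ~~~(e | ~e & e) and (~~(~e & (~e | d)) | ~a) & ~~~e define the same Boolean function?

Yes

E1: ~~~(e | ~e & e)
    = ~~~e   (complement / identity)
    = ~e   (double negation)
E2: (~~(~e & (~e | d)) | ~a) & ~~~e
    = (~~~e | ~a) & ~~~e   (absorption)
    = ~~~e   (absorption)
    = ~e   (double negation)
Both reduce to ~e, so they are equivalent.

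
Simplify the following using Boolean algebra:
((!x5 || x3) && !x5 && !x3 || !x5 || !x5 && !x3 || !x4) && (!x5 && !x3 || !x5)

((!x5 || x3) && !x5 && !x3 || !x5 || !x5 && !x3 || !x4) && (!x5 && !x3 || !x5)
= (!x5 && !x3 || !x5 || !x5 && !x3 || !x4) && (!x5 && !x3 || !x5)
= (!x5 && !x3 || !x5 || !x4) && (!x5 && !x3 || !x5)
= !x5 && !x3 || !x5
= !x5

!x5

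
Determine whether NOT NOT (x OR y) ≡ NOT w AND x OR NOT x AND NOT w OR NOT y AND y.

No

E1: NOT NOT (x OR y)
    = x OR y   — double negation
E2: NOT w AND x OR NOT x AND NOT w OR NOT y AND y
    = NOT w AND x OR NOT x AND NOT w   — complement / identity
    = NOT w   — distribution
These differ: at w=1, x=0, y=1, E1 = 1 but E2 = 0.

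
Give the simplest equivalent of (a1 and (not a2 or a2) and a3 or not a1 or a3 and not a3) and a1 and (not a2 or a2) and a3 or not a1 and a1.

a1 and a3

(a1 and (not a2 or a2) and a3 or not a1 or a3 and not a3) and a1 and (not a2 or a2) and a3 or not a1 and a1
= (a1 and (not a2 or a2) and a3 or not a1) and a1 and (not a2 or a2) and a3 or not a1 and a1
= (a1 and (not a2 or a2) and a3 or not a1) and a1 and (not a2 or a2) and a3
= a1 and (not a2 or a2) and a3
= a1 and a3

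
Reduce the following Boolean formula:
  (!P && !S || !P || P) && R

R

(!P && !S || !P || P) && R
= (!P || P) && R   [absorption]
= R   [complement / identity]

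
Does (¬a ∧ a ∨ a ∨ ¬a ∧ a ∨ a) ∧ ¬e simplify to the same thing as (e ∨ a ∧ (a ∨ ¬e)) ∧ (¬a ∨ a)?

No

E1: (¬a ∧ a ∨ a ∨ ¬a ∧ a ∨ a) ∧ ¬e
    = (¬a ∧ a ∨ a) ∧ ¬e   — idempotence
    = a ∧ ¬e   — complement / identity
E2: (e ∨ a ∧ (a ∨ ¬e)) ∧ (¬a ∨ a)
    = (e ∨ a) ∧ (¬a ∨ a)   — absorption
    = e ∨ a   — complement / identity
These differ: at a=0, e=1, E1 = 0 but E2 = 1.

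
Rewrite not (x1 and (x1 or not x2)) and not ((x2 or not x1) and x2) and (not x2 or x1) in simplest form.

not x1 and not x2

not (x1 and (x1 or not x2)) and not ((x2 or not x1) and x2) and (not x2 or x1)
= not x1 and not ((x2 or not x1) and x2) and (not x2 or x1)
= not x1 and not x2 and (not x2 or x1)
= not x1 and not x2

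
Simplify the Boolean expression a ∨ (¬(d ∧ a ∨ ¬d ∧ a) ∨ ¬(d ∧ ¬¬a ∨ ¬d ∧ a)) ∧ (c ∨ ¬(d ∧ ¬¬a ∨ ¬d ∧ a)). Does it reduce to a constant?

True

a ∨ (¬(d ∧ a ∨ ¬d ∧ a) ∨ ¬(d ∧ ¬¬a ∨ ¬d ∧ a)) ∧ (c ∨ ¬(d ∧ ¬¬a ∨ ¬d ∧ a))
= a ∨ ¬(d ∧ ¬¬a ∨ ¬d ∧ a) ∨ ¬(d ∧ a ∨ ¬d ∧ a) ∧ c   — distribution
= a ∨ ¬(d ∧ a ∨ ¬d ∧ a) ∨ ¬(d ∧ a ∨ ¬d ∧ a) ∧ c   — double negation
= a ∨ ¬(d ∧ a ∨ ¬d ∧ a)   — absorption
= a ∨ ¬a   — distribution
= True   — complement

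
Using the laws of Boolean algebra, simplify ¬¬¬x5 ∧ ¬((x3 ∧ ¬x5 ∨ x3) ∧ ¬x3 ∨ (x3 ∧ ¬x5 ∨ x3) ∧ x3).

¬¬¬x5 ∧ ¬((x3 ∧ ¬x5 ∨ x3) ∧ ¬x3 ∨ (x3 ∧ ¬x5 ∨ x3) ∧ x3)
= ¬¬¬x5 ∧ ¬(x3 ∧ ¬x5 ∨ x3)   — distribution
= ¬¬¬x5 ∧ ¬x3   — absorption
= ¬x5 ∧ ¬x3   — double negation

¬x5 ∧ ¬x3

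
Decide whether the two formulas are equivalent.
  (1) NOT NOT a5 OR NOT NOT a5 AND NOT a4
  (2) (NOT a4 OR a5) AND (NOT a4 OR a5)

E1: NOT NOT a5 OR NOT NOT a5 AND NOT a4
    = NOT NOT a5   (absorption)
    = a5   (double negation)
E2: (NOT a4 OR a5) AND (NOT a4 OR a5)
    = a5 AND a5 OR NOT a4   (distribution)
    = a5 OR NOT a4   (idempotence)
These differ: at a4=0, a5=0, E1 = 0 but E2 = 1.

No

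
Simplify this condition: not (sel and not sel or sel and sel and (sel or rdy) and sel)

not (sel and not sel or sel and sel and (sel or rdy) and sel)
= not (sel and not sel or sel and (sel or rdy) and sel)
= not ((not sel or sel and (sel or rdy)) and sel)
= not ((not sel or sel) and sel)
= not sel

not sel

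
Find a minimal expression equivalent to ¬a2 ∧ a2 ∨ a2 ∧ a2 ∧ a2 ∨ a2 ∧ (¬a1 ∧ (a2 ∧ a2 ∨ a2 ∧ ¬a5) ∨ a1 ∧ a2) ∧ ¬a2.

a2

¬a2 ∧ a2 ∨ a2 ∧ a2 ∧ a2 ∨ a2 ∧ (¬a1 ∧ (a2 ∧ a2 ∨ a2 ∧ ¬a5) ∨ a1 ∧ a2) ∧ ¬a2
= ¬a2 ∧ a2 ∨ a2 ∧ a2 ∧ a2 ∨ a2 ∧ (¬a1 ∧ (a2 ∨ a2 ∧ ¬a5) ∨ a1 ∧ a2) ∧ ¬a2   — idempotence
= ¬a2 ∧ a2 ∨ a2 ∧ a2 ∧ a2 ∨ a2 ∧ (¬a1 ∧ a2 ∨ a1 ∧ a2) ∧ ¬a2   — absorption
= ¬a2 ∧ a2 ∨ a2 ∧ a2 ∧ a2 ∨ a2 ∧ a2 ∧ ¬a2   — distribution
= ¬a2 ∧ a2 ∨ a2 ∧ a2   — distribution
= a2   — distribution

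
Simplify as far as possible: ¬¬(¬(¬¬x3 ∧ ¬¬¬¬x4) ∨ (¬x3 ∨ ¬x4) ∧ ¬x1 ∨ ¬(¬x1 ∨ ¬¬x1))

¬¬(¬(¬¬x3 ∧ ¬¬¬¬x4) ∨ (¬x3 ∨ ¬x4) ∧ ¬x1 ∨ ¬(¬x1 ∨ ¬¬x1))
= ¬¬(¬(¬¬x3 ∧ ¬¬¬¬x4) ∨ (¬x3 ∨ ¬x4) ∧ ¬x1 ∨ x1 ∧ ¬x1)
= ¬¬(¬(¬¬x3 ∧ ¬¬x4) ∨ (¬x3 ∨ ¬x4) ∧ ¬x1 ∨ x1 ∧ ¬x1)
= ¬¬(¬x3 ∨ ¬x4 ∨ (¬x3 ∨ ¬x4) ∧ ¬x1 ∨ x1 ∧ ¬x1)
= ¬¬(¬x3 ∨ ¬x4 ∨ (¬x3 ∨ ¬x4) ∧ ¬x1)
= ¬¬(¬x3 ∨ ¬x4)
= ¬x3 ∨ ¬x4

¬x3 ∨ ¬x4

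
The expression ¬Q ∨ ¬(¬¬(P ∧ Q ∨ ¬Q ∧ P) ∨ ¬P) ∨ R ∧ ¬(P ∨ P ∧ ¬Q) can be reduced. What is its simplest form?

¬Q ∨ ¬(¬¬(P ∧ Q ∨ ¬Q ∧ P) ∨ ¬P) ∨ R ∧ ¬(P ∨ P ∧ ¬Q)
= ¬Q ∨ ¬(¬¬(P ∧ Q ∨ ¬Q ∧ P) ∨ ¬P) ∨ R ∧ ¬P   [absorption]
= ¬Q ∨ ¬(¬¬P ∨ ¬P) ∨ R ∧ ¬P   [distribution]
= ¬Q ∨ ¬P ∧ P ∨ R ∧ ¬P   [De Morgan]
= ¬Q ∨ R ∧ ¬P   [complement / identity]

¬Q ∨ R ∧ ¬P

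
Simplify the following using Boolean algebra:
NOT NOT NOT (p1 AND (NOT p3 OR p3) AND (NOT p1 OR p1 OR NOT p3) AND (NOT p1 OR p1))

NOT NOT NOT (p1 AND (NOT p3 OR p3) AND (NOT p1 OR p1 OR NOT p3) AND (NOT p1 OR p1))
= NOT NOT NOT (p1 AND (NOT p3 OR p3) AND (NOT p1 OR p1))
= NOT NOT NOT (p1 AND (NOT p1 OR p1))
= NOT (p1 AND (NOT p1 OR p1))
= NOT p1

NOT p1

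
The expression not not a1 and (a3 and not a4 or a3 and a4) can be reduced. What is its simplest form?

not not a1 and (a3 and not a4 or a3 and a4)
= not not a1 and a3   — distribution
= a1 and a3   — double negation

a1 and a3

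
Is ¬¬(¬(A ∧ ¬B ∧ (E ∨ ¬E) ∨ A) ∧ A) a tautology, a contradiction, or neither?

¬¬(¬(A ∧ ¬B ∧ (E ∨ ¬E) ∨ A) ∧ A)
= ¬¬(¬(A ∧ ¬B ∨ A) ∧ A)   (complement / identity)
= ¬¬(¬A ∧ A)   (absorption)
= ¬A ∧ A   (double negation)
= False   (complement)

contradiction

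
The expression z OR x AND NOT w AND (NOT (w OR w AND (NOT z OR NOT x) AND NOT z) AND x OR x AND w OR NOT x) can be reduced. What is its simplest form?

z OR x AND NOT w

z OR x AND NOT w AND (NOT (w OR w AND (NOT z OR NOT x) AND NOT z) AND x OR x AND w OR NOT x)
= z OR x AND NOT w AND (NOT (w OR w AND NOT z) AND x OR x AND w OR NOT x)
= z OR x AND NOT w AND (NOT w AND x OR x AND w OR NOT x)
= z OR x AND NOT w AND (x OR NOT x)
= z OR x AND NOT w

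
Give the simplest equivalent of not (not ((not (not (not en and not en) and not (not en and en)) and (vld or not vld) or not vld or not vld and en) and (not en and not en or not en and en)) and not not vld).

not (not ((not (not (not en and not en) and not (not en and en)) and (vld or not vld) or not vld or not vld and en) and (not en and not en or not en and en)) and not not vld)
= not (not ((not (not (not en and not en) and not (not en and en)) or not vld or not vld and en) and (not en and not en or not en and en)) and not not vld)
= not (not ((not (not (not en and not en) and not (not en and en)) or not vld) and (not en and not en or not en and en)) and not not vld)
= not (not ((not en and not en or not en and en or not vld) and (not en and not en or not en and en)) and not not vld)
= not (not (not en and not en or not en and en) and not not vld)
= not (not not en and not not vld)
= not en or not vld

not en or not vld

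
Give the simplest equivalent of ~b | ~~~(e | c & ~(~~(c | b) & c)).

~b | ~e

~b | ~~~(e | c & ~(~~(c | b) & c))
= ~b | ~~~(e | c & ~((c | b) & c))
= ~b | ~~~(e | c & ~c)
= ~b | ~~~e
= ~b | ~e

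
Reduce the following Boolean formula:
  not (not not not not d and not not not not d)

not (not not not not d and not not not not d)
= not not not not not d   (idempotence)
= not not not d   (double negation)
= not d   (double negation)

not d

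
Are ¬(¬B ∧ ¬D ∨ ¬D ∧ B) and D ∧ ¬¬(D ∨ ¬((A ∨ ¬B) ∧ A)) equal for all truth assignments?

E1: ¬(¬B ∧ ¬D ∨ ¬D ∧ B)
    = ¬¬D
    = D
E2: D ∧ ¬¬(D ∨ ¬((A ∨ ¬B) ∧ A))
    = D ∧ ¬¬(D ∨ ¬A)
    = D ∧ (D ∨ ¬A)
    = D
Both reduce to D, so they are equivalent.

Yes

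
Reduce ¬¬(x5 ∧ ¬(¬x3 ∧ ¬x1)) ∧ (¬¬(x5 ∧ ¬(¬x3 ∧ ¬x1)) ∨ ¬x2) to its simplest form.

x5 ∧ (x3 ∨ x1)

¬¬(x5 ∧ ¬(¬x3 ∧ ¬x1)) ∧ (¬¬(x5 ∧ ¬(¬x3 ∧ ¬x1)) ∨ ¬x2)
= ¬¬(x5 ∧ ¬(¬x3 ∧ ¬x1)) ∧ (¬¬(x5 ∧ (x3 ∨ x1)) ∨ ¬x2)   [De Morgan]
= ¬¬(x5 ∧ (x3 ∨ x1)) ∧ (¬¬(x5 ∧ (x3 ∨ x1)) ∨ ¬x2)   [De Morgan]
= ¬¬(x5 ∧ (x3 ∨ x1))   [absorption]
= x5 ∧ (x3 ∨ x1)   [double negation]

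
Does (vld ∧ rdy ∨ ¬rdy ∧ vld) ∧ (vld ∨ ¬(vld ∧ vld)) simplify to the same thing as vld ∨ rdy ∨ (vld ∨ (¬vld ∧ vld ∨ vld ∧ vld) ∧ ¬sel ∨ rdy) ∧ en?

No

E1: (vld ∧ rdy ∨ ¬rdy ∧ vld) ∧ (vld ∨ ¬(vld ∧ vld))
    = (vld ∧ rdy ∨ ¬rdy ∧ vld) ∧ (vld ∨ ¬vld)   — idempotence
    = vld ∧ rdy ∨ ¬rdy ∧ vld   — complement / identity
    = vld   — distribution
E2: vld ∨ rdy ∨ (vld ∨ (¬vld ∧ vld ∨ vld ∧ vld) ∧ ¬sel ∨ rdy) ∧ en
    = vld ∨ rdy ∨ (vld ∨ vld ∧ ¬sel ∨ rdy) ∧ en   — distribution
    = vld ∨ rdy ∨ (vld ∨ rdy) ∧ en   — absorption
    = vld ∨ rdy   — absorption
These differ: at en=0, rdy=1, sel=1, vld=0, E1 = 0 but E2 = 1.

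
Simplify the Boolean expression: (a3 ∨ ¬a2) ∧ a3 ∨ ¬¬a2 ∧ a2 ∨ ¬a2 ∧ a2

(a3 ∨ ¬a2) ∧ a3 ∨ ¬¬a2 ∧ a2 ∨ ¬a2 ∧ a2
= (a3 ∨ ¬a2) ∧ a3 ∨ a2 ∧ a2 ∨ ¬a2 ∧ a2   (double negation)
= a3 ∨ a2 ∧ a2 ∨ ¬a2 ∧ a2   (absorption)
= a3 ∨ a2   (distribution)

a3 ∨ a2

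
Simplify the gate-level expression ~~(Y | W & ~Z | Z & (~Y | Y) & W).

~~(Y | W & ~Z | Z & (~Y | Y) & W)
= Y | W & ~Z | Z & (~Y | Y) & W   — double negation
= Y | W & ~Z | Z & W   — complement / identity
= Y | W   — distribution

Y | W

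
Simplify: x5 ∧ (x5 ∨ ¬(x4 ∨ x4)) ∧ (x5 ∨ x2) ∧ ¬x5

x5 ∧ (x5 ∨ ¬(x4 ∨ x4)) ∧ (x5 ∨ x2) ∧ ¬x5
= x5 ∧ (x5 ∨ ¬x4) ∧ (x5 ∨ x2) ∧ ¬x5   [idempotence]
= x5 ∧ (x5 ∨ x2) ∧ ¬x5   [absorption]
= x5 ∧ ¬x5   [absorption]
= False   [complement]

False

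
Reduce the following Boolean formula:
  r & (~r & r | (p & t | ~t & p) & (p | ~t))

r & (~r & r | (p & t | ~t & p) & (p | ~t))
= r & (~r & r | p & (p | ~t))   — distribution
= r & p & (p | ~t)   — complement / identity
= r & p   — absorption

r & p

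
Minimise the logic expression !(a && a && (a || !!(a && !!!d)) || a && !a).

!a

!(a && a && (a || !!(a && !!!d)) || a && !a)
= !(a && a && (a || !!(a && !d)) || a && !a)   (double negation)
= !(a && a && (a || a && !d) || a && !a)   (double negation)
= !(a && a && a || a && !a)   (absorption)
= !(a && a || a && !a)   (idempotence)
= !((a || !a) && a)   (distribution)
= !a   (complement / identity)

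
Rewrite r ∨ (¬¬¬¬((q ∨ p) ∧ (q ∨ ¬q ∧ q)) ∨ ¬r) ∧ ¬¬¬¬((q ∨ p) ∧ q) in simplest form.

r ∨ (¬¬¬¬((q ∨ p) ∧ (q ∨ ¬q ∧ q)) ∨ ¬r) ∧ ¬¬¬¬((q ∨ p) ∧ q)
= r ∨ (¬¬¬¬((q ∨ p) ∧ q) ∨ ¬r) ∧ ¬¬¬¬((q ∨ p) ∧ q)   — complement / identity
= r ∨ ¬¬¬¬((q ∨ p) ∧ q)   — absorption
= r ∨ ¬¬((q ∨ p) ∧ q)   — double negation
= r ∨ ¬¬q   — absorption
= r ∨ q   — double negation

r ∨ q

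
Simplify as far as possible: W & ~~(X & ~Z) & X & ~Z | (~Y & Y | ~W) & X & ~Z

W & ~~(X & ~Z) & X & ~Z | (~Y & Y | ~W) & X & ~Z
= W & ~~(X & ~Z) & X & ~Z | ~W & X & ~Z
= W & X & ~Z & X & ~Z | ~W & X & ~Z
= W & X & ~Z | ~W & X & ~Z
= X & ~Z

X & ~Z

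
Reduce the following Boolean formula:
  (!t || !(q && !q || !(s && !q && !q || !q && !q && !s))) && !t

!t

(!t || !(q && !q || !(s && !q && !q || !q && !q && !s))) && !t
= (!t || !(q && !q || !(!q && !q))) && !t   (distribution)
= (!t || !(q && !q || q || q)) && !t   (De Morgan)
= (!t || !(q && !q || q)) && !t   (idempotence)
= (!t || !q) && !t   (complement / identity)
= !t   (absorption)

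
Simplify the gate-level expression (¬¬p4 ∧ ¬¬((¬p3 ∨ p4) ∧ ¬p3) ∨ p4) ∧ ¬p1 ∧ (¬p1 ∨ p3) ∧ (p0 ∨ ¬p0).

(¬¬p4 ∧ ¬¬((¬p3 ∨ p4) ∧ ¬p3) ∨ p4) ∧ ¬p1 ∧ (¬p1 ∨ p3) ∧ (p0 ∨ ¬p0)
= (¬¬p4 ∧ ¬¬¬p3 ∨ p4) ∧ ¬p1 ∧ (¬p1 ∨ p3) ∧ (p0 ∨ ¬p0)
= (¬¬p4 ∧ ¬p3 ∨ p4) ∧ ¬p1 ∧ (¬p1 ∨ p3) ∧ (p0 ∨ ¬p0)
= (¬¬p4 ∧ ¬p3 ∨ p4) ∧ ¬p1 ∧ (p0 ∨ ¬p0)
= (¬¬p4 ∧ ¬p3 ∨ p4) ∧ ¬p1
= (p4 ∧ ¬p3 ∨ p4) ∧ ¬p1
= p4 ∧ ¬p1

p4 ∧ ¬p1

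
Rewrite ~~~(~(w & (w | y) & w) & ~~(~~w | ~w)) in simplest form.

w

~~~(~(w & (w | y) & w) & ~~(~~w | ~w))
= ~~~(~(w & w) & ~~(~~w | ~w))
= ~~~(~(w & w) & ~(~w & w))
= ~~(w & w | ~w & w)
= ~~w
= w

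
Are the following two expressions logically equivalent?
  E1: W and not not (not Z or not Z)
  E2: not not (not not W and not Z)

Yes

E1: W and not not (not Z or not Z)
    = W and not (Z and Z)   (De Morgan)
    = W and not Z   (idempotence)
E2: not not (not not W and not Z)
    = not not (W and not Z)   (double negation)
    = W and not Z   (double negation)
Both reduce to W and not Z, so they are equivalent.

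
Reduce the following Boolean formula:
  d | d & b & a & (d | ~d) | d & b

d | d & b & a & (d | ~d) | d & b
= d | d & b & a | d & b
= d | d & b
= d

d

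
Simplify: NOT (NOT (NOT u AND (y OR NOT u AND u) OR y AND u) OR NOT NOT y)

FALSE

NOT (NOT (NOT u AND (y OR NOT u AND u) OR y AND u) OR NOT NOT y)
= NOT (NOT (NOT u AND y OR y AND u) OR NOT NOT y)
= NOT (NOT y OR NOT NOT y)
= y AND NOT y
= FALSE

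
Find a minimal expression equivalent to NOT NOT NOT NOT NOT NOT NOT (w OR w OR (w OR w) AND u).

NOT NOT NOT NOT NOT NOT NOT (w OR w OR (w OR w) AND u)
= NOT NOT NOT NOT NOT (w OR w OR (w OR w) AND u)   [double negation]
= NOT NOT NOT NOT NOT (w OR w)   [absorption]
= NOT NOT NOT (w OR w)   [double negation]
= NOT (w OR w)   [double negation]
= NOT w   [idempotence]

NOT w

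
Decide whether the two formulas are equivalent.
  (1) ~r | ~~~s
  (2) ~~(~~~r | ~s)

E1: ~r | ~~~s
    = ~r | ~s   [double negation]
E2: ~~(~~~r | ~s)
    = ~~(~r | ~s)   [double negation]
    = ~r | ~s   [double negation]
Both reduce to ~r | ~s, so they are equivalent.

Yes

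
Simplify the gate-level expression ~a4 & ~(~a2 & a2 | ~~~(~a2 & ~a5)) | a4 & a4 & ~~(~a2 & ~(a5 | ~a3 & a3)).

~a2 & ~a5

~a4 & ~(~a2 & a2 | ~~~(~a2 & ~a5)) | a4 & a4 & ~~(~a2 & ~(a5 | ~a3 & a3))
= ~a4 & ~~~~(~a2 & ~a5) | a4 & a4 & ~~(~a2 & ~(a5 | ~a3 & a3))   (complement / identity)
= ~a4 & ~~~~(~a2 & ~a5) | a4 & ~~(~a2 & ~(a5 | ~a3 & a3))   (idempotence)
= ~a4 & ~~(~a2 & ~a5) | a4 & ~~(~a2 & ~(a5 | ~a3 & a3))   (double negation)
= ~a4 & ~~(~a2 & ~a5) | a4 & ~~(~a2 & ~a5)   (complement / identity)
= ~~(~a2 & ~a5)   (distribution)
= ~a2 & ~a5   (double negation)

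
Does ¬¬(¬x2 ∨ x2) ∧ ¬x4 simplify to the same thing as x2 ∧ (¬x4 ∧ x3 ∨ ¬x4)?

No

E1: ¬¬(¬x2 ∨ x2) ∧ ¬x4
    = (¬x2 ∨ x2) ∧ ¬x4   [double negation]
    = ¬x4   [complement / identity]
E2: x2 ∧ (¬x4 ∧ x3 ∨ ¬x4)
    = x2 ∧ ¬x4   [absorption]
These differ: at x2=0, x3=0, x4=0, E1 = 1 but E2 = 0.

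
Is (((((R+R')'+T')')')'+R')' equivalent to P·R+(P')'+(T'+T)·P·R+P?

E1: (((((R+R')'+T')')')'+R')'
    = ((((R+R')·T)')'+R')'
    = ((T')'+R')'
    = T'·R
E2: P·R+(P')'+(T'+T)·P·R+P
    = P·R+P+(T'+T)·P·R+P
    = P·R+P+P·R+P
    = P·R+P
    = P
These differ: at P=1, R=0, T=0, E1 = 0 but E2 = 1.

No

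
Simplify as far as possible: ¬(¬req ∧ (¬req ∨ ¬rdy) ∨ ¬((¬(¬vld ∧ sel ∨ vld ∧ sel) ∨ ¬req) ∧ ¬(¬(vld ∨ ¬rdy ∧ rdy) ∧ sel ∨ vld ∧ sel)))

req ∧ ¬sel

¬(¬req ∧ (¬req ∨ ¬rdy) ∨ ¬((¬(¬vld ∧ sel ∨ vld ∧ sel) ∨ ¬req) ∧ ¬(¬(vld ∨ ¬rdy ∧ rdy) ∧ sel ∨ vld ∧ sel)))
= ¬(¬req ∧ (¬req ∨ ¬rdy) ∨ ¬((¬(¬vld ∧ sel ∨ vld ∧ sel) ∨ ¬req) ∧ ¬(¬vld ∧ sel ∨ vld ∧ sel)))   [complement / identity]
= ¬(¬req ∧ (¬req ∨ ¬rdy) ∨ ¬¬(¬vld ∧ sel ∨ vld ∧ sel))   [absorption]
= ¬(¬req ∨ ¬¬(¬vld ∧ sel ∨ vld ∧ sel))   [absorption]
= req ∧ ¬(¬vld ∧ sel ∨ vld ∧ sel)   [De Morgan]
= req ∧ ¬sel   [distribution]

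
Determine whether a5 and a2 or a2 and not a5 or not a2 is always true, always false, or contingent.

always true

a5 and a2 or a2 and not a5 or not a2
= a2 or not a2   (distribution)
= True   (complement)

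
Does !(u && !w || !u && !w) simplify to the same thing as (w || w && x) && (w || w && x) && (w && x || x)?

No

E1: !(u && !w || !u && !w)
    = !!w
    = w
E2: (w || w && x) && (w || w && x) && (w && x || x)
    = (w || w && x) && (w && x || x)
    = w && x || w && x
    = w && x
These differ: at u=0, w=1, x=0, E1 = 1 but E2 = 0.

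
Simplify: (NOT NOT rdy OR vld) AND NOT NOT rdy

rdy

(NOT NOT rdy OR vld) AND NOT NOT rdy
= NOT NOT rdy   [absorption]
= rdy   [double negation]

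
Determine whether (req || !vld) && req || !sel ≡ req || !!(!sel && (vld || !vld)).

Yes

E1: (req || !vld) && req || !sel
    = req || !sel   (absorption)
E2: req || !!(!sel && (vld || !vld))
    = req || !!!sel   (complement / identity)
    = req || !sel   (double negation)
Both reduce to req || !sel, so they are equivalent.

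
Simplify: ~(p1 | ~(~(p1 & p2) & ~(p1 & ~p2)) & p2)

~(p1 | ~(~(p1 & p2) & ~(p1 & ~p2)) & p2)
= ~(p1 | (p1 & p2 | p1 & ~p2) & p2)   [De Morgan]
= ~(p1 | p1 & p2)   [distribution]
= ~p1   [absorption]

~p1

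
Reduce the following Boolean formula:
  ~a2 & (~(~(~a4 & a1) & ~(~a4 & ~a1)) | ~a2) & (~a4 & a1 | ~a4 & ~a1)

~a2 & ~a4

~a2 & (~(~(~a4 & a1) & ~(~a4 & ~a1)) | ~a2) & (~a4 & a1 | ~a4 & ~a1)
= ~a2 & (~a4 & a1 | ~a4 & ~a1 | ~a2) & (~a4 & a1 | ~a4 & ~a1)   [De Morgan]
= ~a2 & (~a4 & a1 | ~a4 & ~a1)   [absorption]
= ~a2 & ~a4   [distribution]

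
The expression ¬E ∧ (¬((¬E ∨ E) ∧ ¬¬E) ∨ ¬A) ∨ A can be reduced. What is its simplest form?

¬E ∨ A

¬E ∧ (¬((¬E ∨ E) ∧ ¬¬E) ∨ ¬A) ∨ A
= ¬E ∧ (¬¬¬E ∨ ¬A) ∨ A   (complement / identity)
= ¬E ∧ (¬E ∨ ¬A) ∨ A   (double negation)
= ¬E ∨ A   (absorption)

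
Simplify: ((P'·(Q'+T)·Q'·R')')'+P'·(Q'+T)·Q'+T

P'·Q'+T

((P'·(Q'+T)·Q'·R')')'+P'·(Q'+T)·Q'+T
= P'·(Q'+T)·Q'·R'+P'·(Q'+T)·Q'+T
= P'·Q'·R'+P'·(Q'+T)·Q'+T
= P'·Q'·R'+P'·Q'+T
= P'·Q'+T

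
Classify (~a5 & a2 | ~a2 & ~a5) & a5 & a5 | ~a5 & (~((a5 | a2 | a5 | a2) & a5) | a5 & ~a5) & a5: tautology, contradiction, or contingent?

contradiction

(~a5 & a2 | ~a2 & ~a5) & a5 & a5 | ~a5 & (~((a5 | a2 | a5 | a2) & a5) | a5 & ~a5) & a5
= (~a5 & a2 | ~a2 & ~a5) & a5 & a5 | ~a5 & ~((a5 | a2 | a5 | a2) & a5) & a5   (complement / identity)
= (~a5 & a2 | ~a2 & ~a5) & a5 & a5 | ~a5 & ~((a5 | a2) & a5) & a5   (idempotence)
= ~a5 & a5 & a5 | ~a5 & ~((a5 | a2) & a5) & a5   (distribution)
= ~a5 & a5 & a5 | ~a5 & ~a5 & a5   (absorption)
= ~a5 & a5   (distribution)
= 0   (complement)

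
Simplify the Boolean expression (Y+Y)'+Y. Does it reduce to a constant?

(Y+Y)'+Y
= Y'+Y   (idempotence)
= 1   (complement)

1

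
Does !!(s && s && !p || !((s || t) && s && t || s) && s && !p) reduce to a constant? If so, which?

!!(s && s && !p || !((s || t) && s && t || s) && s && !p)
= !!(s && s && !p || !(s && t || s) && s && !p)   — absorption
= !!(s && s && !p || !s && s && !p)   — absorption
= !!(s && !p)   — distribution
= s && !p   — double negation
This depends on p, s, so it is not a constant.

no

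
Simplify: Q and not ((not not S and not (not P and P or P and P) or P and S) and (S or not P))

Q and not ((not not S and not (not P and P or P and P) or P and S) and (S or not P))
= Q and not ((S and not (not P and P or P and P) or P and S) and (S or not P))   — double negation
= Q and not ((S and not P or P and S) and (S or not P))   — distribution
= Q and not (S and (S or not P))   — distribution
= Q and not S   — absorption

Q and not S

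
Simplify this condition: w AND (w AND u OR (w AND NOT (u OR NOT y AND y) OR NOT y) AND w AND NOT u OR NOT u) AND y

w AND y

w AND (w AND u OR (w AND NOT (u OR NOT y AND y) OR NOT y) AND w AND NOT u OR NOT u) AND y
= w AND (w AND u OR (w AND NOT u OR NOT y) AND w AND NOT u OR NOT u) AND y
= w AND (w AND u OR w AND NOT u OR NOT u) AND y
= w AND (w OR NOT u) AND y
= w AND y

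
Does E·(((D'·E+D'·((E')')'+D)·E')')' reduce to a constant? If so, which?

E·(((D'·E+D'·((E')')'+D)·E')')'
= E·(((D'·E+D'·E'+D)·E')')'   [double negation]
= E·(((D'+D)·E')')'   [distribution]
= E·((E')')'   [complement / identity]
= E·E'   [double negation]
= 0   [complement]

yes, False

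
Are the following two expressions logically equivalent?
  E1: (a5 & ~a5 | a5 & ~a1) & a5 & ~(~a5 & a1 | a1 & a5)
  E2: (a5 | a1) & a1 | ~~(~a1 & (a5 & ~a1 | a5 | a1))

No

E1: (a5 & ~a5 | a5 & ~a1) & a5 & ~(~a5 & a1 | a1 & a5)
    = (a5 & ~a5 | a5 & ~a1) & a5 & ~a1   — distribution
    = a5 & ~a1 & a5 & ~a1   — complement / identity
    = a5 & ~a1   — idempotence
E2: (a5 | a1) & a1 | ~~(~a1 & (a5 & ~a1 | a5 | a1))
    = (a5 | a1) & a1 | ~~(~a1 & (a5 | a1))   — absorption
    = (a5 | a1) & a1 | ~a1 & (a5 | a1)   — double negation
    = a5 | a1   — distribution
These differ: at a1=1, a5=0, E1 = 0 but E2 = 1.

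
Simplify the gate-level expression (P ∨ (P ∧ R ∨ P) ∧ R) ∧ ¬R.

P ∧ ¬R

(P ∨ (P ∧ R ∨ P) ∧ R) ∧ ¬R
= (P ∨ P ∧ R) ∧ ¬R   — absorption
= P ∧ ¬R   — absorption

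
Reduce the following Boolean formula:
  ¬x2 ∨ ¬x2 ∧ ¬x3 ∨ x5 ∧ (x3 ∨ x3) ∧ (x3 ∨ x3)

¬x2 ∨ ¬x2 ∧ ¬x3 ∨ x5 ∧ (x3 ∨ x3) ∧ (x3 ∨ x3)
= ¬x2 ∨ x5 ∧ (x3 ∨ x3) ∧ (x3 ∨ x3)   [absorption]
= ¬x2 ∨ x5 ∧ (x3 ∨ x3)   [idempotence]
= ¬x2 ∨ x5 ∧ x3   [idempotence]

¬x2 ∨ x5 ∧ x3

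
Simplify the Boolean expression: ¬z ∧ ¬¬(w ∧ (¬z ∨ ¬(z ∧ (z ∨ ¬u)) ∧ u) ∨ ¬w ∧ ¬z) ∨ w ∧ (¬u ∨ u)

¬z ∧ ¬¬(w ∧ (¬z ∨ ¬(z ∧ (z ∨ ¬u)) ∧ u) ∨ ¬w ∧ ¬z) ∨ w ∧ (¬u ∨ u)
= ¬z ∧ (w ∧ (¬z ∨ ¬(z ∧ (z ∨ ¬u)) ∧ u) ∨ ¬w ∧ ¬z) ∨ w ∧ (¬u ∨ u)
= ¬z ∧ (w ∧ (¬z ∨ ¬z ∧ u) ∨ ¬w ∧ ¬z) ∨ w ∧ (¬u ∨ u)
= ¬z ∧ (w ∧ ¬z ∨ ¬w ∧ ¬z) ∨ w ∧ (¬u ∨ u)
= ¬z ∧ ¬z ∨ w ∧ (¬u ∨ u)
= ¬z ∨ w ∧ (¬u ∨ u)
= ¬z ∨ w

¬z ∨ w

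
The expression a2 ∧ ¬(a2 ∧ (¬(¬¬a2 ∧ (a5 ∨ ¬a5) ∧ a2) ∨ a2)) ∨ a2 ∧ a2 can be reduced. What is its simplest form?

a2

a2 ∧ ¬(a2 ∧ (¬(¬¬a2 ∧ (a5 ∨ ¬a5) ∧ a2) ∨ a2)) ∨ a2 ∧ a2
= a2 ∧ ¬(a2 ∧ (¬(a2 ∧ (a5 ∨ ¬a5) ∧ a2) ∨ a2)) ∨ a2 ∧ a2   [double negation]
= a2 ∧ ¬(a2 ∧ (¬(a2 ∧ a2) ∨ a2)) ∨ a2 ∧ a2   [complement / identity]
= a2 ∧ ¬(a2 ∧ (¬a2 ∨ a2)) ∨ a2 ∧ a2   [idempotence]
= a2 ∧ ¬a2 ∨ a2 ∧ a2   [complement / identity]
= a2   [distribution]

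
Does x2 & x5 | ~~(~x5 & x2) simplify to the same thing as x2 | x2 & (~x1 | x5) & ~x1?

E1: x2 & x5 | ~~(~x5 & x2)
    = x2 & x5 | ~x5 & x2   — double negation
    = x2   — distribution
E2: x2 | x2 & (~x1 | x5) & ~x1
    = x2 | x2 & ~x1   — absorption
    = x2   — absorption
Both reduce to x2, so they are equivalent.

Yes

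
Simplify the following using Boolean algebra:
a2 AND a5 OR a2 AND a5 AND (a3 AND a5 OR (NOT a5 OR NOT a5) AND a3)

a2 AND a5

a2 AND a5 OR a2 AND a5 AND (a3 AND a5 OR (NOT a5 OR NOT a5) AND a3)
= a2 AND a5 OR a2 AND a5 AND (a5 OR NOT a5 OR NOT a5) AND a3   [distribution]
= a2 AND a5 OR a2 AND a5 AND (a5 OR NOT a5) AND a3   [idempotence]
= a2 AND a5 OR a2 AND a5 AND a3   [complement / identity]
= a2 AND a5   [absorption]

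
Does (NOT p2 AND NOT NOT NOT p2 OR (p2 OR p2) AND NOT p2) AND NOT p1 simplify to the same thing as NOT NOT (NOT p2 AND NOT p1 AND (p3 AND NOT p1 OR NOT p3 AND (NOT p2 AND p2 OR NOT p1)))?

E1: (NOT p2 AND NOT NOT NOT p2 OR (p2 OR p2) AND NOT p2) AND NOT p1
    = (NOT p2 AND NOT NOT NOT p2 OR p2 AND NOT p2) AND NOT p1
    = (NOT p2 AND NOT p2 OR p2 AND NOT p2) AND NOT p1
    = NOT p2 AND NOT p1
E2: NOT NOT (NOT p2 AND NOT p1 AND (p3 AND NOT p1 OR NOT p3 AND (NOT p2 AND p2 OR NOT p1)))
    = NOT NOT (NOT p2 AND NOT p1 AND (p3 AND NOT p1 OR NOT p3 AND NOT p1))
    = NOT NOT (NOT p2 AND NOT p1 AND NOT p1)
    = NOT p2 AND NOT p1 AND NOT p1
    = NOT p2 AND NOT p1
Both reduce to NOT p2 AND NOT p1, so they are equivalent.

Yes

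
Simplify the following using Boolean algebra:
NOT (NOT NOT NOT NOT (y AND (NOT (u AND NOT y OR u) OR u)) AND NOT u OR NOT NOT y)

NOT y

NOT (NOT NOT NOT NOT (y AND (NOT (u AND NOT y OR u) OR u)) AND NOT u OR NOT NOT y)
= NOT (NOT NOT (y AND (NOT (u AND NOT y OR u) OR u)) AND NOT u OR NOT NOT y)
= NOT (NOT NOT (y AND (NOT u OR u)) AND NOT u OR NOT NOT y)
= NOT (NOT NOT y AND NOT u OR NOT NOT y)
= NOT NOT NOT y
= NOT y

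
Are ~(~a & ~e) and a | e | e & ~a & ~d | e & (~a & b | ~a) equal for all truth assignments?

Yes

E1: ~(~a & ~e)
    = a | e   — De Morgan
E2: a | e | e & ~a & ~d | e & (~a & b | ~a)
    = a | e | e & ~a & ~d | e & ~a   — absorption
    = a | e | e & ~a   — absorption
    = a | e   — absorption
Both reduce to a | e, so they are equivalent.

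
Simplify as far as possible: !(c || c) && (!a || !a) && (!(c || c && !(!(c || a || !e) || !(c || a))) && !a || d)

!c && !a

!(c || c) && (!a || !a) && (!(c || c && !(!(c || a || !e) || !(c || a))) && !a || d)
= !(c || c) && (!a || !a) && (!(c || c && (c || a || !e) && (c || a)) && !a || d)
= !(c || c) && (!a || !a) && (!(c || c && (c || a)) && !a || d)
= !(c || c) && (!a || !a) && (!(c || c) && !a || d)
= !(c || c) && !a && (!(c || c) && !a || d)
= !(c || c) && !a
= !c && !a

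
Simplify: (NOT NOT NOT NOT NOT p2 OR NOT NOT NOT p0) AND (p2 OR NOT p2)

NOT p2 OR NOT p0

(NOT NOT NOT NOT NOT p2 OR NOT NOT NOT p0) AND (p2 OR NOT p2)
= (NOT NOT NOT p2 OR NOT NOT NOT p0) AND (p2 OR NOT p2)   [double negation]
= (NOT p2 OR NOT NOT NOT p0) AND (p2 OR NOT p2)   [double negation]
= NOT p2 OR NOT NOT NOT p0   [complement / identity]
= NOT p2 OR NOT p0   [double negation]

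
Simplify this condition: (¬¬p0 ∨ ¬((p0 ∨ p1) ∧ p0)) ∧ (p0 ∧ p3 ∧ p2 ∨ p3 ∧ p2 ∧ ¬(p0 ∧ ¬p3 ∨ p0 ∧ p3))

(¬¬p0 ∨ ¬((p0 ∨ p1) ∧ p0)) ∧ (p0 ∧ p3 ∧ p2 ∨ p3 ∧ p2 ∧ ¬(p0 ∧ ¬p3 ∨ p0 ∧ p3))
= (¬¬p0 ∨ ¬((p0 ∨ p1) ∧ p0)) ∧ (p0 ∧ p3 ∧ p2 ∨ p3 ∧ p2 ∧ ¬p0)
= (¬¬p0 ∨ ¬((p0 ∨ p1) ∧ p0)) ∧ p3 ∧ p2
= (¬¬p0 ∨ ¬p0) ∧ p3 ∧ p2
= (p0 ∨ ¬p0) ∧ p3 ∧ p2
= p3 ∧ p2

p3 ∧ p2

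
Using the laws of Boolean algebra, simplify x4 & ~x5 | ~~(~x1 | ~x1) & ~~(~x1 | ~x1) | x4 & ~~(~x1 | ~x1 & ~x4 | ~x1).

x4 & ~x5 | ~~(~x1 | ~x1) & ~~(~x1 | ~x1) | x4 & ~~(~x1 | ~x1 & ~x4 | ~x1)
= x4 & ~x5 | ~~(~x1 | ~x1) & ~~(~x1 | ~x1) | x4 & ~~(~x1 | ~x1)   (absorption)
= x4 & ~x5 | ~~(~x1 | ~x1) & (~~(~x1 | ~x1) | x4)   (distribution)
= x4 & ~x5 | ~~(~x1 | ~x1)   (absorption)
= x4 & ~x5 | ~~~x1   (idempotence)
= x4 & ~x5 | ~x1   (double negation)

x4 & ~x5 | ~x1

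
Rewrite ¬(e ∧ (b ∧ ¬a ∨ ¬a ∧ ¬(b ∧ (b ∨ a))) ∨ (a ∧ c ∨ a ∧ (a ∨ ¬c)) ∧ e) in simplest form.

¬(e ∧ (b ∧ ¬a ∨ ¬a ∧ ¬(b ∧ (b ∨ a))) ∨ (a ∧ c ∨ a ∧ (a ∨ ¬c)) ∧ e)
= ¬(e ∧ (b ∧ ¬a ∨ ¬a ∧ ¬b) ∨ (a ∧ c ∨ a ∧ (a ∨ ¬c)) ∧ e)   — absorption
= ¬(e ∧ ¬a ∨ (a ∧ c ∨ a ∧ (a ∨ ¬c)) ∧ e)   — distribution
= ¬(e ∧ ¬a ∨ (a ∧ c ∨ a) ∧ e)   — absorption
= ¬(e ∧ ¬a ∨ a ∧ e)   — absorption
= ¬e   — distribution

¬e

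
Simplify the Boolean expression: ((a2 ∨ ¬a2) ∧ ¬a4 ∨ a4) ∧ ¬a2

¬a2

((a2 ∨ ¬a2) ∧ ¬a4 ∨ a4) ∧ ¬a2
= (¬a4 ∨ a4) ∧ ¬a2
= ¬a2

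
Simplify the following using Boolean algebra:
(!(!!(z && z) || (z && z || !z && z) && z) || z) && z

z

(!(!!(z && z) || (z && z || !z && z) && z) || z) && z
= (!(z && z || (z && z || !z && z) && z) || z) && z
= (!(z && z || z && z) || z) && z
= (!(z && z) || z) && z
= (!z || z) && z
= z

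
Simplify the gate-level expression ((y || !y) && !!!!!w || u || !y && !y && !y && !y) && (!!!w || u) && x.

((y || !y) && !!!!!w || u || !y && !y && !y && !y) && (!!!w || u) && x
= ((y || !y) && !!!w || u || !y && !y && !y && !y) && (!!!w || u) && x   (double negation)
= ((y || !y) && !!!w || u || !y && !y) && (!!!w || u) && x   (idempotence)
= ((y || !y) && !!!w || u || !y) && (!!!w || u) && x   (idempotence)
= (!!!w || u || !y) && (!!!w || u) && x   (complement / identity)
= (!!!w || u) && x   (absorption)
= (!w || u) && x   (double negation)

(!w || u) && x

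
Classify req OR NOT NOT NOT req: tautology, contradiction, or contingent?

req OR NOT NOT NOT req
= req OR NOT req   [double negation]
= TRUE   [complement]

tautology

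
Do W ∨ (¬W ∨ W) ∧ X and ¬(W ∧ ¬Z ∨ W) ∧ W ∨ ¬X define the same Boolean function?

No

E1: W ∨ (¬W ∨ W) ∧ X
    = W ∨ X   — complement / identity
E2: ¬(W ∧ ¬Z ∨ W) ∧ W ∨ ¬X
    = ¬W ∧ W ∨ ¬X   — absorption
    = ¬X   — complement / identity
These differ: at W=0, X=0, Z=0, E1 = 0 but E2 = 1.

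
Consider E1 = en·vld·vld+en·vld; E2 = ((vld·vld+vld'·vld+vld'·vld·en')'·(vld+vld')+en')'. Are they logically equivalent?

Yes

E1: en·vld·vld+en·vld
    = vld·(en·vld+en)   (distribution)
    = vld·en   (absorption)
E2: ((vld·vld+vld'·vld+vld'·vld·en')'·(vld+vld')+en')'
    = ((vld·vld+vld'·vld)'·(vld+vld')+en')'   (absorption)
    = ((vld·vld+vld'·vld)'+en')'   (complement / identity)
    = (vld'+en')'   (distribution)
    = vld·en   (De Morgan)
Both reduce to vld·en, so they are equivalent.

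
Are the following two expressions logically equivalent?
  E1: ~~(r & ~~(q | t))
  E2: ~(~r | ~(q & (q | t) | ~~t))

Yes

E1: ~~(r & ~~(q | t))
    = r & ~~(q | t)   (double negation)
    = r & (q | t)   (double negation)
E2: ~(~r | ~(q & (q | t) | ~~t))
    = ~(~r | ~(q & (q | t) | t))   (double negation)
    = ~(~r | ~(q | t))   (absorption)
    = r & (q | t)   (De Morgan)
Both reduce to r & (q | t), so they are equivalent.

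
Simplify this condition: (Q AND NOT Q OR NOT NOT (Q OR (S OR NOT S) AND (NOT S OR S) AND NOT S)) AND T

(Q OR NOT S) AND T

(Q AND NOT Q OR NOT NOT (Q OR (S OR NOT S) AND (NOT S OR S) AND NOT S)) AND T
= NOT NOT (Q OR (S OR NOT S) AND (NOT S OR S) AND NOT S) AND T   (complement / identity)
= NOT NOT (Q OR (NOT S OR S) AND NOT S) AND T   (complement / identity)
= (Q OR (NOT S OR S) AND NOT S) AND T   (double negation)
= (Q OR NOT S) AND T   (complement / identity)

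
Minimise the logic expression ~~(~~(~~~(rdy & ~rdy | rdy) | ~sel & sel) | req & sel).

~~(~~(~~~(rdy & ~rdy | rdy) | ~sel & sel) | req & sel)
= ~~(~~~~~(rdy & ~rdy | rdy) | req & sel)   [complement / identity]
= ~~~~~(rdy & ~rdy | rdy) | req & sel   [double negation]
= ~~~~~rdy | req & sel   [complement / identity]
= ~~~rdy | req & sel   [double negation]
= ~rdy | req & sel   [double negation]

~rdy | req & sel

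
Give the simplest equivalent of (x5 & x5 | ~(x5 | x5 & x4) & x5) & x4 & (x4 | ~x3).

(x5 & x5 | ~(x5 | x5 & x4) & x5) & x4 & (x4 | ~x3)
= (x5 & x5 | ~x5 & x5) & x4 & (x4 | ~x3)   [absorption]
= x5 & x4 & (x4 | ~x3)   [distribution]
= x5 & x4   [absorption]

x5 & x4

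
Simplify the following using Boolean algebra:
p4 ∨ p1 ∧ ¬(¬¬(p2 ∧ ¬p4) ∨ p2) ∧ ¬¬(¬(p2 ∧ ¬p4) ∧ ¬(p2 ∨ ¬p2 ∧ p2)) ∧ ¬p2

p4 ∨ p1 ∧ ¬(¬¬(p2 ∧ ¬p4) ∨ p2) ∧ ¬¬(¬(p2 ∧ ¬p4) ∧ ¬(p2 ∨ ¬p2 ∧ p2)) ∧ ¬p2
= p4 ∨ p1 ∧ ¬(¬¬(p2 ∧ ¬p4) ∨ p2) ∧ ¬¬(¬(p2 ∧ ¬p4) ∧ ¬p2) ∧ ¬p2   (complement / identity)
= p4 ∨ p1 ∧ ¬(¬¬(p2 ∧ ¬p4) ∨ p2) ∧ ¬(p2 ∧ ¬p4 ∨ p2) ∧ ¬p2   (De Morgan)
= p4 ∨ p1 ∧ ¬(p2 ∧ ¬p4 ∨ p2) ∧ ¬(p2 ∧ ¬p4 ∨ p2) ∧ ¬p2   (double negation)
= p4 ∨ p1 ∧ ¬(p2 ∧ ¬p4 ∨ p2) ∧ ¬p2   (idempotence)
= p4 ∨ p1 ∧ ¬p2 ∧ ¬p2   (absorption)
= p4 ∨ p1 ∧ ¬p2   (idempotence)

p4 ∨ p1 ∧ ¬p2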